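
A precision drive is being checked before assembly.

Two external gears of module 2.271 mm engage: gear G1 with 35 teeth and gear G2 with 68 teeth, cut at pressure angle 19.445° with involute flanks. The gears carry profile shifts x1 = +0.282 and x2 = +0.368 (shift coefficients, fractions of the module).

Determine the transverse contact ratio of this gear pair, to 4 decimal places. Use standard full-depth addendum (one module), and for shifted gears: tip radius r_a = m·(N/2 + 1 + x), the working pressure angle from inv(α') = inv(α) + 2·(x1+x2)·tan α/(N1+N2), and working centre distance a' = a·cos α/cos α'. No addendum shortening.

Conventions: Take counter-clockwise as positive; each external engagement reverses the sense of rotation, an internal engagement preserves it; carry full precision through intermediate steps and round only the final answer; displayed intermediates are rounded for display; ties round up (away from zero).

topology: single-mesh involute geometry — m = 2.271, 35T/68T pair
base radii: r_b1 = 37.475647, r_b2 = 72.809828
tip radii: r_a1 = 42.653922, r_a2 = 80.320728
inv(α') = inv(19.445°) + 2·(+0.282+0.368)·tan α/(35+68) = 0.01811519  ⇒  α' = 21.29495°
a' = a·cos α / cos α' = 116.9565·cos 19.445°/cos 21.29495° = 118.367206
action lengths: √(r_a1²−r_b1²) = 20.369903, √(r_a2²−r_b2²) = 33.913836
base pitch p_b = π·m·cos α = 6.727612
CR = (20.369903 + 33.913836 − 118.367206·sin 21.29495°)/6.727612 = 1.679113
contact ratio ≈ 1.6791

1.6791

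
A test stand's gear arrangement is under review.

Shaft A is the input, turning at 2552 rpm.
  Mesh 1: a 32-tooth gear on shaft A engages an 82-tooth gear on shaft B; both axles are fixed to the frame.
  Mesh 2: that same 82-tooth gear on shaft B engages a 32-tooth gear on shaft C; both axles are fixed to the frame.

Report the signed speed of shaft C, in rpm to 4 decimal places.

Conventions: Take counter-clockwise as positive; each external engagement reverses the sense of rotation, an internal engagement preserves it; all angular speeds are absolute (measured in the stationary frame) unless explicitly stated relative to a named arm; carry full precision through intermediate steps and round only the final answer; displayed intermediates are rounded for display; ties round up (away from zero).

+2552.0000 rpm

topology: fixed-axis compound train — 2 meshes, A→C
mesh 1 [32T→82T]: ω = 2552.0000×32/82 = 995.9024 rpm, sense flips to −
mesh 2 [82T→32T]: ω = 995.9024×82/32 = 2552.0000 rpm, sense flips to +
signed output speed = +2552.0000 rpm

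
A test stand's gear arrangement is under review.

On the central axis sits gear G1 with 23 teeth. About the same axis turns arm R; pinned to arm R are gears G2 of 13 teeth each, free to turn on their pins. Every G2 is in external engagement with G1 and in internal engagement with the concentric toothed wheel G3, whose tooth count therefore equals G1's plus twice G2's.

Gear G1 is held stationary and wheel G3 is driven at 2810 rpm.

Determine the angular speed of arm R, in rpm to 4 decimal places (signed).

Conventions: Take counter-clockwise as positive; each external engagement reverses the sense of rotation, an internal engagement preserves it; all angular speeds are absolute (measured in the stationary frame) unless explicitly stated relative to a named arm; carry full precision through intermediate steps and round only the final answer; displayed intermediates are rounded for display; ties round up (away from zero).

+1912.3611 rpm

class = planetary set [G3 = 23+2·13 = 49; Willis about the carrier]
normalise by the input: solve with ω_ring = 1, then scale by 2810 rpm
ring teeth: 23 + 2·13 = 49
23(ω_sun−ω_arm) = −49(ω_ring−ω_arm),  ω_sun = 0, ω_ring = 1
23(0−ω_arm) = −49(1−ω_arm)  ⇒  72·ω_arm = 49  ⇒  ω_arm = 49/72
scale: ω_arm = 49/72 × 2810 rpm = +1912.3611 rpm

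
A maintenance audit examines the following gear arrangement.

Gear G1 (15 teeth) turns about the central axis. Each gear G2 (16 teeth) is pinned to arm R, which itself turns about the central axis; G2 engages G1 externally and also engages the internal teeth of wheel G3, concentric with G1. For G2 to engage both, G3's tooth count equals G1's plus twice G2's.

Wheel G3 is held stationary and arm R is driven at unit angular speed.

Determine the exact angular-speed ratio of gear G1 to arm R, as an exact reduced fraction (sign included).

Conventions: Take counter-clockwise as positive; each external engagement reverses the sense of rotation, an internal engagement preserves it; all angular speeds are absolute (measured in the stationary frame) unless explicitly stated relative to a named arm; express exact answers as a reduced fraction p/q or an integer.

recognized (axles ride arm R): planetary set, 15/16/47 teeth
ring teeth: 15 + 2·16 = 47
15(ω_sun−ω_arm) = −47(ω_ring−ω_arm),  ω_ring = 0, ω_arm = 1
ω_sun = 1 − (47/15)(0−1) = 62/15
ω_out/ω_in = 62/15

62/15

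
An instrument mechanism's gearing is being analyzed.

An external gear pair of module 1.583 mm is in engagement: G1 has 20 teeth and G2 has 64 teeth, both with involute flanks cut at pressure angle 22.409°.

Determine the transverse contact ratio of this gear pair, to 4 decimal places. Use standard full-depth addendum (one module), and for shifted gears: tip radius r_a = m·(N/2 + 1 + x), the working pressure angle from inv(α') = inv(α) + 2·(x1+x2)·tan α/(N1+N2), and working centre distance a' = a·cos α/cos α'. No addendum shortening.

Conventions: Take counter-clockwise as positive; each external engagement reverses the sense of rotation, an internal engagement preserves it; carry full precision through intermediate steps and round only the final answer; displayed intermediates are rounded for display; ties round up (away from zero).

1.5743

recognized (one external pair, fixed centres): single-mesh tooth geometry, m = 1.583, N1 = 20, N2 = 64
base radii: r_b1 = 14.634616, r_b2 = 46.830771
tip radii: r_a1 = 17.413000, r_a2 = 52.239000
no profile shift: α' = α, a' = a
action lengths: √(r_a1²−r_b1²) = 9.436132, √(r_a2²−r_b2²) = 23.147181
base pitch p_b = π·m·cos α = 4.597600
CR = (9.436132 + 23.147181 − 66.486000·sin 22.40900°)/4.597600 = 1.574259
contact ratio ≈ 1.5743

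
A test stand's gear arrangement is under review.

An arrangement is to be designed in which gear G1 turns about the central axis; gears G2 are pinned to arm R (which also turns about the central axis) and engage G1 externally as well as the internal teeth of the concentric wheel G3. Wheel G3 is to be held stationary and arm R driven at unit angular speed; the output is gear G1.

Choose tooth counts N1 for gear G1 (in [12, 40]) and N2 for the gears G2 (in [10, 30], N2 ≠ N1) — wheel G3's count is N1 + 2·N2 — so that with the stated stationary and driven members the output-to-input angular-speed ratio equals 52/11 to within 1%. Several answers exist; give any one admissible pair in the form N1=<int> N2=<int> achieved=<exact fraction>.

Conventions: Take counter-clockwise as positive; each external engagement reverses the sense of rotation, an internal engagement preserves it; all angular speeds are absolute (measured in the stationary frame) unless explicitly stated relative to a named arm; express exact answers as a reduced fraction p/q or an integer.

N1=22 N2=30 achieved=52/11

topology: planetary set — design target 52/11, arm = carrier (Willis)
Willis with ω_ring = 0: ω_sun/ω_arm = (N1+N3)/N1; set equal to 52/11  ⇒  N3/N1 = 52/11 − 1 = 41/11
N3 = N1 + 2·N2  ⇒  N2/N1 = (N3/N1 − 1)/2 = (41/11 − 1)/2 = 15/11
smallest multiple with N1 ≥ 12 and N2 ≥ 10: k = 2  ⇒  N1 = 2·11 = 22, N2 = 2·15 = 30 (N1 ≤ 40, N2 ≤ 30, N2 ≠ N1 ✓), N3 = 22 + 2·30 = 82
check: (N1+N3)/N1 with N1 = 22, N3 = 82 gives 52/11; |achieved − target| = 0 ≤ 13/275 ✓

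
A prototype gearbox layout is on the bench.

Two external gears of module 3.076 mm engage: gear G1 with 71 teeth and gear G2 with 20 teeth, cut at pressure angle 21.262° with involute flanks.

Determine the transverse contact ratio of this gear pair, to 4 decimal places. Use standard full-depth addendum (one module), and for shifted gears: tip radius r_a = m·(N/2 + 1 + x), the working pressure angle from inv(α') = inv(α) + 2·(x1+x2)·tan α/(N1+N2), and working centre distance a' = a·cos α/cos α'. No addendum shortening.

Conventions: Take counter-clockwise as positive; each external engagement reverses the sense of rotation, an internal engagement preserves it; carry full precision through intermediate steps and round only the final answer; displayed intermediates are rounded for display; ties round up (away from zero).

1.6266

class = single-mesh tooth geometry [involute pair 71T × 20T, m = 3.076]
base radii: r_b1 = 101.765104, r_b2 = 28.666226
tip radii: r_a1 = 112.274000, r_a2 = 33.836000
no profile shift: α' = α, a' = a
action lengths: √(r_a1²−r_b1²) = 47.426941, √(r_a2²−r_b2²) = 17.975604
base pitch p_b = π·m·cos α = 9.005761
CR = (47.426941 + 17.975604 − 139.958000·sin 21.26200°)/9.005761 = 1.626639
contact ratio ≈ 1.6266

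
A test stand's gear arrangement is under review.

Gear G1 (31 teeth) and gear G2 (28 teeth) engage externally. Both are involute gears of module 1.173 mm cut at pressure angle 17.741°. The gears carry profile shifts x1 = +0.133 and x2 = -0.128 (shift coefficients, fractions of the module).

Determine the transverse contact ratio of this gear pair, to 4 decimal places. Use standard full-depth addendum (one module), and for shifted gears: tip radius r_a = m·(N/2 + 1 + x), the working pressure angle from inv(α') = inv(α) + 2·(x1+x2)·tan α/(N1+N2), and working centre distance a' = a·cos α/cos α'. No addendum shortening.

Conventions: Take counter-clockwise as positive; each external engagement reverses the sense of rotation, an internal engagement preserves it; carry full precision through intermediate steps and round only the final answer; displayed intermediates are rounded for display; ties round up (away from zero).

recognized (one external pair, fixed centres): single-mesh tooth geometry, m = 1.173, N1 = 31, N2 = 28
base radii: r_b1 = 17.316855, r_b2 = 15.641030
tip radii: r_a1 = 19.510509, r_a2 = 17.444856
inv(α') = inv(17.741°) + 2·(+0.133-0.128)·tan α/(31+28) = 0.01034472  ⇒  α' = 17.77130°
a' = a·cos α / cos α' = 34.6035·cos 17.741°/cos 17.77130° = 34.609360
action lengths: √(r_a1²−r_b1²) = 8.988131, √(r_a2²−r_b2²) = 7.725360
base pitch p_b = π·m·cos α = 3.509839
CR = (8.988131 + 7.725360 − 34.609360·sin 17.77130°)/3.509839 = 1.752240
contact ratio ≈ 1.7522

1.7522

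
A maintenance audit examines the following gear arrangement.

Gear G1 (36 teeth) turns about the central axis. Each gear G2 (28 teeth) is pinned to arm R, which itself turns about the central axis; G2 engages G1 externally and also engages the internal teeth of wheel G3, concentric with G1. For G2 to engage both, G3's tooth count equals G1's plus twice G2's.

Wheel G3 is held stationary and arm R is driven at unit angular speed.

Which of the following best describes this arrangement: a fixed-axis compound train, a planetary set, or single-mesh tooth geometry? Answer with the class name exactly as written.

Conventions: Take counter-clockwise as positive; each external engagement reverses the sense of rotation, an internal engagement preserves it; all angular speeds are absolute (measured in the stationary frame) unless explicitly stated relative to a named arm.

planetary set (36T centre, 28T on arm, 92T internal) — Willis relation
classification: planetary set

planetary set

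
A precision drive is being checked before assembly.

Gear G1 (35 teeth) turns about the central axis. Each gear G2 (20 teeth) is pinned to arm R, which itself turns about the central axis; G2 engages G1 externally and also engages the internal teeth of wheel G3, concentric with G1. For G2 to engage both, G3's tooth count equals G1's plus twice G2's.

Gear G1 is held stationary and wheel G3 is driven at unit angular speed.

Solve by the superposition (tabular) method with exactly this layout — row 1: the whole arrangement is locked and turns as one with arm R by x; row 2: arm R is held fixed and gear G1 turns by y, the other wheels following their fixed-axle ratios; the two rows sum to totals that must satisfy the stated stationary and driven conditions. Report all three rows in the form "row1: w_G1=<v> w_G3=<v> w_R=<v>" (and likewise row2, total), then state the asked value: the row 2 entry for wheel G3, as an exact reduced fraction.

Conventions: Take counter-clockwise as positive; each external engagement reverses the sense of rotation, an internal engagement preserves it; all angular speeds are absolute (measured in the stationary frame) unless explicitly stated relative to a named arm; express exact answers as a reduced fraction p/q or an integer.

topology: planetary set — G1 35T / G2 20T / G3 75T, arm = carrier (Willis)
row 1 — lock + rotate with arm: ω_sun = ω_ring = ω_arm = x
row 2 (arm held, sun turns y): ω_ring = −(35/75)·y, ω_arm = 0
boundary: total ω_sun = x + y = 0 and total ω_ring = x − (35/75)·y = 1  ⇒  y = -15/22, x = 15/22
row 2 ring = −(35/75)·(-15/22) = 7/22
totals (row 1 + row 2): sun 15/22 + (-15/22) = 0, ring 15/22 + 7/22 = 1, arm 15/22 + 0 = 15/22
asked cell (row2, ring) = 7/22

row1: w_G1=15/22 w_G3=15/22 w_R=15/22
row2: w_G1=-15/22 w_G3=7/22 w_R=0
total: w_G1=0 w_G3=1 w_R=15/22
asked value: 7/22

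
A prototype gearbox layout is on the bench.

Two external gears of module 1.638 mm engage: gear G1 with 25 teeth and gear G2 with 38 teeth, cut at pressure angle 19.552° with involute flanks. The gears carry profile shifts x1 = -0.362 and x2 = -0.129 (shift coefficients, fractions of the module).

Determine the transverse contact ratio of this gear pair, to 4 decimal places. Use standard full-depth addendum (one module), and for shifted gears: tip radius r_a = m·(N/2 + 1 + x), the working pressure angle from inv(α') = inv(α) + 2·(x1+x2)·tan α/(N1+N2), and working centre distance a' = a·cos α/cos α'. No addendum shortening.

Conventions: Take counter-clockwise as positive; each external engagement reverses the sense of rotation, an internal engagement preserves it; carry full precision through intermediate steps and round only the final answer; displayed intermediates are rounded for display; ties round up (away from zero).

topology: single-mesh involute geometry — m = 1.638, 25T/38T pair
base radii: r_b1 = 19.294374, r_b2 = 29.327448
tip radii: r_a1 = 21.520044, r_a2 = 32.548698
inv(α') = inv(19.552°) + 2·(-0.362-0.129)·tan α/(25+38) = 0.00835783  ⇒  α' = 16.58034°
a' = a·cos α / cos α' = 51.5970·cos 19.552°/cos 16.58034° = 50.731196
action lengths: √(r_a1²−r_b1²) = 9.530973, √(r_a2²−r_b2²) = 14.118022
base pitch p_b = π·m·cos α = 4.849205
CR = (9.530973 + 14.118022 − 50.731196·sin 16.58034°)/4.849205 = 1.891520
contact ratio ≈ 1.8915

1.8915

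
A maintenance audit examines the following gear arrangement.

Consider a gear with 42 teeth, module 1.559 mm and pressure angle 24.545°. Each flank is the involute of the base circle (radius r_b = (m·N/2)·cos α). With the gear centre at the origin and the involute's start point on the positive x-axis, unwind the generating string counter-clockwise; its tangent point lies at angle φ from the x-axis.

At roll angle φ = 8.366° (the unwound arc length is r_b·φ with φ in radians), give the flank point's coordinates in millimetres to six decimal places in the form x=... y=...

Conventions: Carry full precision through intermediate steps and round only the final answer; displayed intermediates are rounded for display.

recognized (one wheel, involute flank): single-mesh tooth geometry, m = 1.559, N = 42
pitch radius r_p = m·N/2 = 1.559·42/2 = 32.739000
base radius r_b = r_p·cos α = 32.739000·cos 24.545° = 29.780550
roll angle φ = 8.366° = 0.14601425 rad
x = r_b·(cos φ + φ·sin φ) = 30.096323
y = r_b·(sin φ − φ·cos φ) = 0.030837

x=30.096323 y=0.030837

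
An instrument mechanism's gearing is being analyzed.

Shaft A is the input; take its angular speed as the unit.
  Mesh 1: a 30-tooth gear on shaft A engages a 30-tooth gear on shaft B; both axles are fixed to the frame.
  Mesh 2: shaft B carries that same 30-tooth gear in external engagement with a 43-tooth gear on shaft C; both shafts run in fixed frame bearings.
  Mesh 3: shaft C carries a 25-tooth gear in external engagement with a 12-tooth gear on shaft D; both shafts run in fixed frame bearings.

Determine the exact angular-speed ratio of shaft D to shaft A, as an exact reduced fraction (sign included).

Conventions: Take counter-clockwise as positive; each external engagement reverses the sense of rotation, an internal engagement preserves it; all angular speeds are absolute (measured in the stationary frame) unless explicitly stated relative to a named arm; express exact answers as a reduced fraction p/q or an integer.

class = fixed-axis compound train [3 meshes; 3 ratios multiply, 3 sense flips]
mesh 1 [30T→30T]: running ratio 1, sense −
mesh 2 [30T→43T]: running ratio 30/43, sense +
mesh 3 [25T→12T]: running ratio 125/86, sense −
ω_out/ω_in = -125/86

-125/86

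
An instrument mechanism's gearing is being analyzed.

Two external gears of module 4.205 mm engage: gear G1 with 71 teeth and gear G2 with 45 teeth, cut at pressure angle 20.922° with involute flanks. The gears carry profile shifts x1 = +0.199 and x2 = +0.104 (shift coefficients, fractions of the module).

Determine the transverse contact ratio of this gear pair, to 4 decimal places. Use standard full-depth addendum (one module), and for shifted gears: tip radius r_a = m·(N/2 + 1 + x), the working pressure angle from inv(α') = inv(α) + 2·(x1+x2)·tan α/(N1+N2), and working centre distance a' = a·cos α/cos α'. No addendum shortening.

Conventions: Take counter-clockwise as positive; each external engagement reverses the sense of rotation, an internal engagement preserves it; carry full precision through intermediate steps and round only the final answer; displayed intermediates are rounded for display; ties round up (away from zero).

1.6828

recognized (one external pair, fixed centres): single-mesh tooth geometry, m = 4.205, N1 = 71, N2 = 45
base radii: r_b1 = 139.435250, r_b2 = 88.374455
tip radii: r_a1 = 154.319295, r_a2 = 99.254820
inv(α') = inv(20.922°) + 2·(+0.199+0.104)·tan α/(71+45) = 0.01914231  ⇒  α' = 21.67480°
a' = a·cos α / cos α' = 243.8900·cos 20.922°/cos 21.67480° = 245.142472
action lengths: √(r_a1²−r_b1²) = 66.123035, √(r_a2²−r_b2²) = 45.182686
base pitch p_b = π·m·cos α = 12.339402
CR = (66.123035 + 45.182686 − 245.142472·sin 21.67480°)/12.339402 = 1.682844
contact ratio ≈ 1.6828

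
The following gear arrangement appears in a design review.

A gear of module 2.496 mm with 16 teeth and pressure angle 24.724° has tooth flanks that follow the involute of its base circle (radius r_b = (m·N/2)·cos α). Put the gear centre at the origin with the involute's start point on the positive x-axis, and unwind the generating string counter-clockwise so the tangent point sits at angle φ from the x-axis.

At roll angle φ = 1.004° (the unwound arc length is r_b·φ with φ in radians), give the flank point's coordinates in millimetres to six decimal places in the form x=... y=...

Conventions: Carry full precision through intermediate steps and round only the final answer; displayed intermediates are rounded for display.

topology: single-mesh involute geometry — m = 2.496, N = 16
pitch radius r_p = m·N/2 = 2.496·16/2 = 19.968000
base radius r_b = r_p·cos α = 19.968000·cos 24.724° = 18.137595
roll angle φ = 1.004° = 0.01752311 rad
x = r_b·(cos φ + φ·sin φ) = 18.140379
y = r_b·(sin φ − φ·cos φ) = 0.000033

x=18.140379 y=0.000033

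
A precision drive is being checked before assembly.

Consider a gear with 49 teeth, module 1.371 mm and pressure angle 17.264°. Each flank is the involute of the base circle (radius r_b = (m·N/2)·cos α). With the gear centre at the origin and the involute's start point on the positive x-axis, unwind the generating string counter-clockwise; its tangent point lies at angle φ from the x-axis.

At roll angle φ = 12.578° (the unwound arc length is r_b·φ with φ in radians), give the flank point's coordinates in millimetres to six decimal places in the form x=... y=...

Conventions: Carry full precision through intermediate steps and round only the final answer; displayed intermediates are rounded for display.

class = single-mesh tooth geometry [base-circle involute, m = 1.371, 49T]
pitch radius r_p = m·N/2 = 1.371·49/2 = 33.589500
base radius r_b = r_p·cos α = 33.589500·cos 17.264° = 32.076208
roll angle φ = 12.578° = 0.21952751 rad
x = r_b·(cos φ + φ·sin φ) = 32.839834
y = r_b·(sin φ − φ·cos φ) = 0.112573

x=32.839834 y=0.112573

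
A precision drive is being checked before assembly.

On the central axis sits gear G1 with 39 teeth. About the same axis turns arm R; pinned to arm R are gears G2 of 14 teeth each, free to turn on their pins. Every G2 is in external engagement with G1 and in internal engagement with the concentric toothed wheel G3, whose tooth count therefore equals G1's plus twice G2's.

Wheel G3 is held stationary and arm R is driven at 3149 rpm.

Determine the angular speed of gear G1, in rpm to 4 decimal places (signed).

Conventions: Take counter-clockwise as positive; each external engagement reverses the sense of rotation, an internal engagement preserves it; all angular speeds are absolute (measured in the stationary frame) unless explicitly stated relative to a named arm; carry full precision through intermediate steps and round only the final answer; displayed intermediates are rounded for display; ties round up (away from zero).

planetary set (39T centre, 14T on arm, 67T internal) — Willis relation
normalise by the input: solve with ω_arm = 1, then scale by 3149 rpm
ring teeth: 39 + 2·14 = 67
39(ω_sun−ω_arm) = −67(ω_ring−ω_arm),  ω_ring = 0, ω_arm = 1
ω_sun = 1 − (67/39)(0−1) = 106/39
scale: ω_sun = 106/39 × 3149 rpm = +8558.8205 rpm

+8558.8205 rpm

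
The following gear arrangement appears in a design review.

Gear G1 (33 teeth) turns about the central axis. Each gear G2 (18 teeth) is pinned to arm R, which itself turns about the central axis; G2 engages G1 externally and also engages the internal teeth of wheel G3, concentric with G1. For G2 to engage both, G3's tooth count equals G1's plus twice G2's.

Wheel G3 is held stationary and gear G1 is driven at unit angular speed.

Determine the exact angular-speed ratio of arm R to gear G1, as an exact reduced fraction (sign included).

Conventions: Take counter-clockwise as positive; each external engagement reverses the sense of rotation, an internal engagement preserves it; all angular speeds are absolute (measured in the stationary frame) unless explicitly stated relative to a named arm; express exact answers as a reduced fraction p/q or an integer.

11/34

planetary set (33T centre, 18T on arm, 69T internal) — Willis relation
ring teeth: 33 + 2·18 = 69
33(ω_sun−ω_arm) = −69(ω_ring−ω_arm),  ω_ring = 0, ω_sun = 1
33(1−ω_arm) = −69(0−ω_arm)  ⇒  102·ω_arm = 33  ⇒  ω_arm = 11/34
ω_out/ω_in = 11/34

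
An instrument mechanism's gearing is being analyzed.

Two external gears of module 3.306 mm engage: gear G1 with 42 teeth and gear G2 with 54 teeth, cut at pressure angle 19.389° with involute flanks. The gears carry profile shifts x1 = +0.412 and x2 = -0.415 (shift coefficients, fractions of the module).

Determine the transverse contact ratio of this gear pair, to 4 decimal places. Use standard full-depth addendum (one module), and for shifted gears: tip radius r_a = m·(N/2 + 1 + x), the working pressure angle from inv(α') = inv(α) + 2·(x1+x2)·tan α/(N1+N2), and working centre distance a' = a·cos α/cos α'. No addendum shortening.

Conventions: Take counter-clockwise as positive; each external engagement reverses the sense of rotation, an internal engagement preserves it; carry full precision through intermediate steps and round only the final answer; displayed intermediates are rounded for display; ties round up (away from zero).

1.7390

recognized (one external pair, fixed centres): single-mesh tooth geometry, m = 3.306, N1 = 42, N2 = 54
base radii: r_b1 = 65.488602, r_b2 = 84.199632
tip radii: r_a1 = 74.094072, r_a2 = 91.196010
inv(α') = inv(19.389°) + 2·(+0.412-0.415)·tan α/(42+54) = 0.01351592  ⇒  α' = 19.37882°
a' = a·cos α / cos α' = 158.6880·cos 19.389°/cos 19.37882° = 158.678079
action lengths: √(r_a1²−r_b1²) = 34.657964, √(r_a2²−r_b2²) = 35.030476
base pitch p_b = π·m·cos α = 9.797072
CR = (34.657964 + 35.030476 − 158.678079·sin 19.37882°)/9.797072 = 1.738997
contact ratio ≈ 1.7390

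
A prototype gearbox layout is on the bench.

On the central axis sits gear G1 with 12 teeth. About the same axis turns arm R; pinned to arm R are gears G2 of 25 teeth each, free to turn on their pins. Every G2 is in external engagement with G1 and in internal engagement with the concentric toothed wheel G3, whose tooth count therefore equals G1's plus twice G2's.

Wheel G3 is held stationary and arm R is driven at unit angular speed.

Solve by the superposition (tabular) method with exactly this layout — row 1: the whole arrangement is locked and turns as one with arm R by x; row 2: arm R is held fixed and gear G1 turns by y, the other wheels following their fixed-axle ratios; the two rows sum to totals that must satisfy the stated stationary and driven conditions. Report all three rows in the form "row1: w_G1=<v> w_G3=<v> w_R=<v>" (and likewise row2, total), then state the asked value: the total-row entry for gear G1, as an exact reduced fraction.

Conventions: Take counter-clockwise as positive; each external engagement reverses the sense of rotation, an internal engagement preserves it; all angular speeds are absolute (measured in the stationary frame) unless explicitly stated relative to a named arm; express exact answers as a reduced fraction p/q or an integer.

row1: w_G1=1 w_G3=1 w_R=1
row2: w_G1=31/6 w_G3=-1 w_R=0
total: w_G1=37/6 w_G3=0 w_R=1
asked value: 37/6

topology: planetary set — G1 12T / G2 25T / G3 62T, arm = carrier (Willis)
row 1 (train locked, turned with arm): all members turn x
row 2 (arm held, sun turns y): ω_ring = −(12/62)·y, ω_arm = 0
boundary: total ω_ring = x − (12/62)·y = 0 and total ω_arm = x = 1  ⇒  y = 31/6, x = 1
row 2 ring = −(12/62)·31/6 = -1
totals (row 1 + row 2): sun 1 + 31/6 = 37/6, ring 1 + (-1) = 0, arm 1 + 0 = 1
asked cell (total, sun) = 37/6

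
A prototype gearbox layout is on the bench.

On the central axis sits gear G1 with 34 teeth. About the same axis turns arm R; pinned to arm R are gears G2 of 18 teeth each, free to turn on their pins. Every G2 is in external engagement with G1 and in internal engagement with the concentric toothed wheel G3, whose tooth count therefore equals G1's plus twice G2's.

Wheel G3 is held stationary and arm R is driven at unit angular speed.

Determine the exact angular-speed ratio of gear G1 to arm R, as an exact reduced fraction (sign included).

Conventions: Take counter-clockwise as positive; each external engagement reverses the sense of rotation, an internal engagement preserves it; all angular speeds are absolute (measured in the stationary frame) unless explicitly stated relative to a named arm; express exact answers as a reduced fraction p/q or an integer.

52/17

planetary set (34T centre, 18T on arm, 70T internal) — Willis relation
ring teeth: 34 + 2·18 = 70
34(ω_sun−ω_arm) = −70(ω_ring−ω_arm),  ω_ring = 0, ω_arm = 1
ω_sun = 1 − (70/34)(0−1) = 52/17
ω_out/ω_in = 52/17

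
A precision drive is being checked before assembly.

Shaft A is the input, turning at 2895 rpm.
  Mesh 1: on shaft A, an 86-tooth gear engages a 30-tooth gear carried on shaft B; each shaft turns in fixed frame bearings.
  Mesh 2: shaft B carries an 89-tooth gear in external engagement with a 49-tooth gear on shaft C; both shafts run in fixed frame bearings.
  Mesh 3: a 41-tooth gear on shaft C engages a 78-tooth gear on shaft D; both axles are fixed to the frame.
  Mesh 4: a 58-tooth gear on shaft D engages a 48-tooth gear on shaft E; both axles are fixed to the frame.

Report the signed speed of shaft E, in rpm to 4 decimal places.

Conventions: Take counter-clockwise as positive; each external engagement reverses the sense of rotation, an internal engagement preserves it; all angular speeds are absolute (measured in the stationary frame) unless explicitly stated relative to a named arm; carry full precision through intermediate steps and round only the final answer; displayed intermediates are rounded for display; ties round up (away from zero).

+9574.0502 rpm

recognized (5 fixed axles, 4 meshes): fixed-axis compound train
mesh 1 [86T→30T]: ω = 2895.0000×86/30 = 8299.0000 rpm, sense flips to −
mesh 2 [89T→49T]: ω = 8299.0000×89/49 = 15073.6939 rpm, sense flips to +
mesh 3 [41T→78T]: ω = 15073.6939×41/78 = 7923.3519 rpm, sense flips to −
mesh 4 [58T→48T]: ω = 7923.3519×58/48 = 9574.0502 rpm, sense flips to +
signed output speed = +9574.0502 rpm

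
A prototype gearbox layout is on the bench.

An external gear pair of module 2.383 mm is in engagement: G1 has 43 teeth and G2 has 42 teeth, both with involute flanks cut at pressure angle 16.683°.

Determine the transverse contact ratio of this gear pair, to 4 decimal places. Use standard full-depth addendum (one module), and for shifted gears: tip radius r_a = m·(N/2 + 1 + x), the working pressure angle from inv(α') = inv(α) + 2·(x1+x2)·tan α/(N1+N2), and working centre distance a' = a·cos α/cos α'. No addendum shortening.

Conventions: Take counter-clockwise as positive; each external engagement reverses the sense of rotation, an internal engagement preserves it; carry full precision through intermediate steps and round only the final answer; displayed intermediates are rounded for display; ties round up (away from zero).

topology: single-mesh involute geometry — m = 2.383, 43T/42T pair
base radii: r_b1 = 49.077923, r_b2 = 47.936576
tip radii: r_a1 = 53.617500, r_a2 = 52.426000
no profile shift: α' = α, a' = a
action lengths: √(r_a1²−r_b1²) = 21.591522, √(r_a2²−r_b2²) = 21.226638
base pitch p_b = π·m·cos α = 7.171295
CR = (21.591522 + 21.226638 − 101.277500·sin 16.68300°)/7.171295 = 1.916500
contact ratio ≈ 1.9165

1.9165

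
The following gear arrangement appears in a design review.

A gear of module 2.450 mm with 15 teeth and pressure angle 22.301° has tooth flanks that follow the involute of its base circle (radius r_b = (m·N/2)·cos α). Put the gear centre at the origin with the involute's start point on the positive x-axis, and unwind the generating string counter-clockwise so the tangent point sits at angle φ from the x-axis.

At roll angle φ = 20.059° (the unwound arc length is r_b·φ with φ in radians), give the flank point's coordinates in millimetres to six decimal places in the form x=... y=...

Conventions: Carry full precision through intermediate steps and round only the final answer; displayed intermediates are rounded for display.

topology: single-mesh involute geometry — m = 2.450, N = 15
pitch radius r_p = m·N/2 = 2.450·15/2 = 18.375000
base radius r_b = r_p·cos α = 18.375000·cos 22.301° = 17.000607
roll angle φ = 20.059° = 0.35009559 rad
x = r_b·(cos φ + φ·sin φ) = 18.010755
y = r_b·(sin φ − φ·cos φ) = 0.240199

x=18.010755 y=0.240199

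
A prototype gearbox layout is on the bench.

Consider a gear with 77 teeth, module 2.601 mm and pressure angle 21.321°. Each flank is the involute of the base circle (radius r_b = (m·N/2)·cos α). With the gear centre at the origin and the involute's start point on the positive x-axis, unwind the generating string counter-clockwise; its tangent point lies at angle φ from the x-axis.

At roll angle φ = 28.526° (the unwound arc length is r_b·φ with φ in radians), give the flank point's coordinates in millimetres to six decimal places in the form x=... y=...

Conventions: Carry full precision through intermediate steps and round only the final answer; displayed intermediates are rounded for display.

class = single-mesh tooth geometry [base-circle involute, m = 2.601, 77T]
pitch radius r_p = m·N/2 = 2.601·77/2 = 100.138500
base radius r_b = r_p·cos α = 100.138500·cos 21.321° = 93.284823
roll angle φ = 28.526° = 0.49787262 rad
x = r_b·(cos φ + φ·sin φ) = 104.139754
y = r_b·(sin φ − φ·cos φ) = 3.743182

x=104.139754 y=3.743182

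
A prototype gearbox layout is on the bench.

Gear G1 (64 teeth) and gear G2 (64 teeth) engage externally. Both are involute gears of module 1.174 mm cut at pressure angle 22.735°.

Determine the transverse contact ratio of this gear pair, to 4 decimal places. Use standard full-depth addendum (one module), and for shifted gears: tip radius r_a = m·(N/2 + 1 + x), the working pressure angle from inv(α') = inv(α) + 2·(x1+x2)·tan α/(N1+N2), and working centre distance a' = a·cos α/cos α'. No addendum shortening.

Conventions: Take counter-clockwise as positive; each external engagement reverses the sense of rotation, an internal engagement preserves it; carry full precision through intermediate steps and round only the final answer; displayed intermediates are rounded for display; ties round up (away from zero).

1.6538

recognized (one external pair, fixed centres): single-mesh tooth geometry, m = 1.174, N1 = 64, N2 = 64
base radii: r_b1 = 34.649048, r_b2 = 34.649048
tip radii: r_a1 = 38.742000, r_a2 = 38.742000
no profile shift: α' = α, a' = a
action lengths: √(r_a1²−r_b1²) = 17.331648, √(r_a2²−r_b2²) = 17.331648
base pitch p_b = π·m·cos α = 3.401662
CR = (17.331648 + 17.331648 − 75.136000·sin 22.73500°)/3.401662 = 1.653757
contact ratio ≈ 1.6538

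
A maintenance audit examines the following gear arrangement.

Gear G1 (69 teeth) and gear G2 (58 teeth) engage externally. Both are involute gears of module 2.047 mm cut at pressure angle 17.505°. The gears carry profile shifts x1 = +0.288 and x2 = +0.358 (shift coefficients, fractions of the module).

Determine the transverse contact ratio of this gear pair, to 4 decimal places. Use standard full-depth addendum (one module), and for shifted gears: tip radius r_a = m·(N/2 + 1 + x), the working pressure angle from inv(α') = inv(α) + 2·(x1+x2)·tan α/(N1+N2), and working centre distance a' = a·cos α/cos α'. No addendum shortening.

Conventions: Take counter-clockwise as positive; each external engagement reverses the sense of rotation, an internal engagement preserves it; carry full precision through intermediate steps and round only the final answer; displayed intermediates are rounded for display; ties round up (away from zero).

class = single-mesh tooth geometry [involute pair 69T × 58T, m = 2.047]
base radii: r_b1 = 67.351068, r_b2 = 56.613941
tip radii: r_a1 = 73.258036, r_a2 = 62.142826
inv(α') = inv(17.505°) + 2·(+0.288+0.358)·tan α/(69+58) = 0.01308343  ⇒  α' = 19.17625°
a' = a·cos α / cos α' = 129.9845·cos 17.505°/cos 19.17625° = 131.247598
action lengths: √(r_a1²−r_b1²) = 28.819671, √(r_a2²−r_b2²) = 25.624060
base pitch p_b = π·m·cos α = 6.133032
CR = (28.819671 + 25.624060 − 131.247598·sin 19.17625°)/6.133032 = 1.847724
contact ratio ≈ 1.8477

1.8477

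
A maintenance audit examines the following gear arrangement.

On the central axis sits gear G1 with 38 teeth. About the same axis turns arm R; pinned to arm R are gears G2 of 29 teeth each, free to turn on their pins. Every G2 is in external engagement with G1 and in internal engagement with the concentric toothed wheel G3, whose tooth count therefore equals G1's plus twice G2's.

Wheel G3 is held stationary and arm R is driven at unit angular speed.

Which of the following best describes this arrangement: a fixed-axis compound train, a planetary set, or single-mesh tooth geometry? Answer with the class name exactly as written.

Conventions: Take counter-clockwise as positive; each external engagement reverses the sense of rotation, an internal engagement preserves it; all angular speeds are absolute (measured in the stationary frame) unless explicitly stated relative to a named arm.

planetary set

recognized (axles ride arm R): planetary set, 38/29/96 teeth
classification: planetary set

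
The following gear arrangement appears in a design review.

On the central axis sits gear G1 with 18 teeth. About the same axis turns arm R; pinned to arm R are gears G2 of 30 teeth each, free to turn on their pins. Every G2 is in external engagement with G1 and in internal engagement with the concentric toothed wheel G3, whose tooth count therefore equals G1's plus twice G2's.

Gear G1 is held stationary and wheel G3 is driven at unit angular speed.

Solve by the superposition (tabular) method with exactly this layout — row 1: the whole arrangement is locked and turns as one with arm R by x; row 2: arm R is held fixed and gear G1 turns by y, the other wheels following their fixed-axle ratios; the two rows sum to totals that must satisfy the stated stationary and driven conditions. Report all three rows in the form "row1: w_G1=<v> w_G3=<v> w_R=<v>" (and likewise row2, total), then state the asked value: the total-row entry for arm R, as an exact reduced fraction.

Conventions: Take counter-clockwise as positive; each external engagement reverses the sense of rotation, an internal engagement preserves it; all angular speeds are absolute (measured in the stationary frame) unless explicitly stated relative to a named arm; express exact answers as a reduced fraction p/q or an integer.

planetary set (18T centre, 30T on arm, 78T internal) — Willis relation
superposition row 1 [locked train]: every member turns x
row 2: sun turns y, ring = −(18/78)·y, arm 0
boundary: total ω_sun = x + y = 0 and total ω_ring = x − (18/78)·y = 1  ⇒  y = -13/16, x = 13/16
row 2 ring = −(18/78)·(-13/16) = 3/16
totals (row 1 + row 2): sun 13/16 + (-13/16) = 0, ring 13/16 + 3/16 = 1, arm 13/16 + 0 = 13/16
asked cell (total, arm) = 13/16

row1: w_G1=13/16 w_G3=13/16 w_R=13/16
row2: w_G1=-13/16 w_G3=3/16 w_R=0
total: w_G1=0 w_G3=1 w_R=13/16
asked value: 13/16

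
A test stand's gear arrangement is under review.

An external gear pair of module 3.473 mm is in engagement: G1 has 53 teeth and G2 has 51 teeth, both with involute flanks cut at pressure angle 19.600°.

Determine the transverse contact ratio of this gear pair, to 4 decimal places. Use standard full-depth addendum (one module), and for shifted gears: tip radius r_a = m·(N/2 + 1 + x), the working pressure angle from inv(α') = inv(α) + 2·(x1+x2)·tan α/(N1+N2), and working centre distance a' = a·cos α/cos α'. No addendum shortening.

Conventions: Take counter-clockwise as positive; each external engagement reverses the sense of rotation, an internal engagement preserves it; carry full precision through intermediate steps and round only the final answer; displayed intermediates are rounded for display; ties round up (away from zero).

1.7834

topology: single-mesh involute geometry — m = 3.473, 53T/51T pair
base radii: r_b1 = 86.701787, r_b2 = 83.430021
tip radii: r_a1 = 95.507500, r_a2 = 92.034500
no profile shift: α' = α, a' = a
action lengths: √(r_a1²−r_b1²) = 40.055995, √(r_a2²−r_b2²) = 38.855897
base pitch p_b = π·m·cos α = 10.278555
CR = (40.055995 + 38.855897 − 180.596000·sin 19.60000°)/10.278555 = 1.783391
contact ratio ≈ 1.7834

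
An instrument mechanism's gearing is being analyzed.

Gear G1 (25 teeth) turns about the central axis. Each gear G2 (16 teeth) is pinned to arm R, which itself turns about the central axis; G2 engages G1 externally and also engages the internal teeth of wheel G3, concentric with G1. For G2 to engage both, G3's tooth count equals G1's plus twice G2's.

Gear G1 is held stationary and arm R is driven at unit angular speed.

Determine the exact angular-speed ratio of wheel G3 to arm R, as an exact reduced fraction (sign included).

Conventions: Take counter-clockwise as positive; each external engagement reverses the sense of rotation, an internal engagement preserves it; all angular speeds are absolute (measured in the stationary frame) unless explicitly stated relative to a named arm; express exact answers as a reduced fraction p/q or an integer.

planetary set (25T centre, 16T on arm, 57T internal) — Willis relation
ring teeth: 25 + 2·16 = 57
25(ω_sun−ω_arm) = −57(ω_ring−ω_arm),  ω_sun = 0, ω_arm = 1
ω_ring = 1 − (25/57)(0−1) = 82/57
ω_out/ω_in = 82/57

82/57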